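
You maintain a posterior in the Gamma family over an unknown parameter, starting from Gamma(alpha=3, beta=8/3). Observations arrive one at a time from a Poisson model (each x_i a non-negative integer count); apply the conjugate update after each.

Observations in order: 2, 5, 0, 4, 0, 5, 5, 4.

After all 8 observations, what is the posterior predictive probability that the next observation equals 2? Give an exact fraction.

obs 1: x=2 → posterior Gamma(5, 11/3)
obs 2: x=5 → posterior Gamma(10, 14/3)
obs 3: x=0 → posterior Gamma(10, 17/3)
obs 4: x=4 → posterior Gamma(14, 20/3)
obs 5: x=0 → posterior Gamma(14, 23/3)
obs 6: x=5 → posterior Gamma(19, 26/3)
obs 7: x=5 → posterior Gamma(24, 29/3)
obs 8: x=4 → posterior Gamma(28, 32/3)

727561812102061579992602808645152794132611072/2998770918523128821363306604325771331787109375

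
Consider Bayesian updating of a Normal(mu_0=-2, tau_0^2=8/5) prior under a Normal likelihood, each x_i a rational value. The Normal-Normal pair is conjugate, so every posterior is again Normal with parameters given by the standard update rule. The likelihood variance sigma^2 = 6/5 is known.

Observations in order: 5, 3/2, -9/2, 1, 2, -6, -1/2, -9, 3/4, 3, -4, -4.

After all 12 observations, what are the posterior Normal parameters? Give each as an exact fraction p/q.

mu_0=-65/51, tau_0^2=8/85

obs 1: x=5 → posterior Normal(2, 24/35)
obs 2: x=3/2 → posterior Normal(20/11, 24/55)
obs 3: x=-9/2 → posterior Normal(2/15, 8/25)
obs 4: x=1 → posterior Normal(6/19, 24/95)
obs 5: x=2 → posterior Normal(14/23, 24/115)
obs 6: x=-6 → posterior Normal(-10/27, 8/45)
obs 7: x=-1/2 → posterior Normal(-12/31, 24/155)
obs 8: x=-9 → posterior Normal(-48/35, 24/175)
obs 9: x=3/4 → posterior Normal(-15/13, 8/65)
obs 10: x=3 → posterior Normal(-33/43, 24/215)
obs 11: x=-4 → posterior Normal(-49/47, 24/235)
obs 12: x=-4 → posterior Normal(-65/51, 8/85)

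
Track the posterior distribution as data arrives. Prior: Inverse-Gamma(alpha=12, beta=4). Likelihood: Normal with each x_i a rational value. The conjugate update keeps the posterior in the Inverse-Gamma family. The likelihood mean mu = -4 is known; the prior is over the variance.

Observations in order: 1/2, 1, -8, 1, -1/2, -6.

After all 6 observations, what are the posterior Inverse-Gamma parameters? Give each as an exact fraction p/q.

obs 1: x=1/2 → posterior Inverse-Gamma(25/2, 113/8)
obs 2: x=1 → posterior Inverse-Gamma(13, 213/8)
obs 3: x=-8 → posterior Inverse-Gamma(27/2, 277/8)
obs 4: x=1 → posterior Inverse-Gamma(14, 377/8)
obs 5: x=-1/2 → posterior Inverse-Gamma(29/2, 213/4)
obs 6: x=-6 → posterior Inverse-Gamma(15, 221/4)

alpha=15, beta=221/4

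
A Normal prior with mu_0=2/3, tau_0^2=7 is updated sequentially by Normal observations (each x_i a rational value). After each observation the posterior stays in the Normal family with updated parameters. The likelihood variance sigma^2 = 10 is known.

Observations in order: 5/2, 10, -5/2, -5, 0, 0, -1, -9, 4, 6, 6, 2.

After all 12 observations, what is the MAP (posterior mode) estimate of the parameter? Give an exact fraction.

293/282

obs 1: x=5/2 → posterior Normal(145/102, 70/17)
obs 2: x=10 → posterior Normal(565/144, 35/12)
obs 3: x=-5/2 → posterior Normal(230/93, 70/31)
obs 4: x=-5 → posterior Normal(125/114, 35/19)
obs 5: x=0 → posterior Normal(25/27, 14/9)
obs 6: x=0 → posterior Normal(125/156, 35/26)
obs 7: x=-1 → posterior Normal(104/177, 70/59)
obs 8: x=-9 → posterior Normal(-85/198, 35/33)
obs 9: x=4 → posterior Normal(-1/219, 70/73)
obs 10: x=6 → posterior Normal(25/48, 7/8)
obs 11: x=6 → posterior Normal(251/261, 70/87)
obs 12: x=2 → posterior Normal(293/282, 35/47)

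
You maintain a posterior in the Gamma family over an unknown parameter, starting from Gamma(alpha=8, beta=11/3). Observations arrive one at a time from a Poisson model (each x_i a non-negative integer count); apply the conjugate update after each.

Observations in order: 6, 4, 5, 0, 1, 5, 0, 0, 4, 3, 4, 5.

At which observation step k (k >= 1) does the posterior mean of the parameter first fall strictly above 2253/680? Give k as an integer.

k = 3

obs 1: x=6 → posterior Gamma(14, 14/3)
obs 2: x=4 → posterior Gamma(18, 17/3)
obs 3: x=5 → posterior Gamma(23, 20/3)
obs 4: x=0 → posterior Gamma(23, 23/3)
obs 5: x=1 → posterior Gamma(24, 26/3)
obs 6: x=5 → posterior Gamma(29, 29/3)
obs 7: x=0 → posterior Gamma(29, 32/3)
obs 8: x=0 → posterior Gamma(29, 35/3)
obs 9: x=4 → posterior Gamma(33, 38/3)
obs 10: x=3 → posterior Gamma(36, 41/3)
obs 11: x=4 → posterior Gamma(40, 44/3)
obs 12: x=5 → posterior Gamma(45, 47/3)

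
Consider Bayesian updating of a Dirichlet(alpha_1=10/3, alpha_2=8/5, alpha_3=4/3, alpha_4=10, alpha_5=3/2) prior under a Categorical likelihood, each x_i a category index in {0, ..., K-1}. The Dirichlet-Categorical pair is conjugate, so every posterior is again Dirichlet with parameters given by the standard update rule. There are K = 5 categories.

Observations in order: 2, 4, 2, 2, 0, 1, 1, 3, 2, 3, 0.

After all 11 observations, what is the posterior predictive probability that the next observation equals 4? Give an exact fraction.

75/863

obs 1: x=2 → posterior Dirichlet(10/3, 8/5, 7/3, 10, 3/2)
obs 2: x=4 → posterior Dirichlet(10/3, 8/5, 7/3, 10, 5/2)
obs 3: x=2 → posterior Dirichlet(10/3, 8/5, 10/3, 10, 5/2)
obs 4: x=2 → posterior Dirichlet(10/3, 8/5, 13/3, 10, 5/2)
obs 5: x=0 → posterior Dirichlet(13/3, 8/5, 13/3, 10, 5/2)
obs 6: x=1 → posterior Dirichlet(13/3, 13/5, 13/3, 10, 5/2)
obs 7: x=1 → posterior Dirichlet(13/3, 18/5, 13/3, 10, 5/2)
obs 8: x=3 → posterior Dirichlet(13/3, 18/5, 13/3, 11, 5/2)
obs 9: x=2 → posterior Dirichlet(13/3, 18/5, 16/3, 11, 5/2)
obs 10: x=3 → posterior Dirichlet(13/3, 18/5, 16/3, 12, 5/2)
obs 11: x=0 → posterior Dirichlet(16/3, 18/5, 16/3, 12, 5/2)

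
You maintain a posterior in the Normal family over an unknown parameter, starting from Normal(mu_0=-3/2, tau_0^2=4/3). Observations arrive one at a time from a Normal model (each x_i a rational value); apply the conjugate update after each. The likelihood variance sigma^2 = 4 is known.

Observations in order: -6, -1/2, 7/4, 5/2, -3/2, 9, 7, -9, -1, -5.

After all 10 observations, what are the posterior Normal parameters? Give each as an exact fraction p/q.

obs 1: x=-6 → posterior Normal(-21/8, 1)
obs 2: x=-1/2 → posterior Normal(-11/5, 4/5)
obs 3: x=7/4 → posterior Normal(-37/24, 2/3)
obs 4: x=5/2 → posterior Normal(-27/28, 4/7)
obs 5: x=-3/2 → posterior Normal(-33/32, 1/2)
obs 6: x=9 → posterior Normal(1/12, 4/9)
obs 7: x=7 → posterior Normal(31/40, 2/5)
obs 8: x=-9 → posterior Normal(-5/44, 4/11)
obs 9: x=-1 → posterior Normal(-3/16, 1/3)
obs 10: x=-5 → posterior Normal(-29/52, 4/13)

mu_0=-29/52, tau_0^2=4/13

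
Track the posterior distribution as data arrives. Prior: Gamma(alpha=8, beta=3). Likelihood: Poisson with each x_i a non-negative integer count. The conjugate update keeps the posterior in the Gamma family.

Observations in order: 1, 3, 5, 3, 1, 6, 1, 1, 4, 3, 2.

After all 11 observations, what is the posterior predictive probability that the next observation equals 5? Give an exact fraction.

obs 1: x=1 → posterior Gamma(9, 4)
obs 2: x=3 → posterior Gamma(12, 5)
obs 3: x=5 → posterior Gamma(17, 6)
obs 4: x=3 → posterior Gamma(20, 7)
obs 5: x=1 → posterior Gamma(21, 8)
obs 6: x=6 → posterior Gamma(27, 9)
obs 7: x=1 → posterior Gamma(28, 10)
obs 8: x=1 → posterior Gamma(29, 11)
obs 9: x=4 → posterior Gamma(33, 12)
obs 10: x=3 → posterior Gamma(36, 13)
obs 11: x=2 → posterior Gamma(38, 14)

10127545361968236450511744953291962225521313447936/124394988610575136600573387113399803638458251953125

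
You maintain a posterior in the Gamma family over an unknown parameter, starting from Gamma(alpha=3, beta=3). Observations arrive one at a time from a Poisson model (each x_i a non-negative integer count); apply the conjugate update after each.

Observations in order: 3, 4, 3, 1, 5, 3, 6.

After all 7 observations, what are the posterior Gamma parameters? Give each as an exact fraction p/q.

obs 1: x=3 → posterior Gamma(6, 4)
obs 2: x=4 → posterior Gamma(10, 5)
obs 3: x=3 → posterior Gamma(13, 6)
obs 4: x=1 → posterior Gamma(14, 7)
obs 5: x=5 → posterior Gamma(19, 8)
obs 6: x=3 → posterior Gamma(22, 9)
obs 7: x=6 → posterior Gamma(28, 10)

alpha=28, beta=10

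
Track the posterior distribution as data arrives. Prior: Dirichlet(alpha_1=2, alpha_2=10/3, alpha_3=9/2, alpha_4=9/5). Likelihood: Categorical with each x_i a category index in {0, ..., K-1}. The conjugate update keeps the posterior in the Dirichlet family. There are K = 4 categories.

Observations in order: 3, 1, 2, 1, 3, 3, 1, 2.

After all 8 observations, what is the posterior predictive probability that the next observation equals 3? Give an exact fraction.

obs 1: x=3 → posterior Dirichlet(2, 10/3, 9/2, 14/5)
obs 2: x=1 → posterior Dirichlet(2, 13/3, 9/2, 14/5)
obs 3: x=2 → posterior Dirichlet(2, 13/3, 11/2, 14/5)
obs 4: x=1 → posterior Dirichlet(2, 16/3, 11/2, 14/5)
obs 5: x=3 → posterior Dirichlet(2, 16/3, 11/2, 19/5)
obs 6: x=3 → posterior Dirichlet(2, 16/3, 11/2, 24/5)
obs 7: x=1 → posterior Dirichlet(2, 19/3, 11/2, 24/5)
obs 8: x=2 → posterior Dirichlet(2, 19/3, 13/2, 24/5)

144/589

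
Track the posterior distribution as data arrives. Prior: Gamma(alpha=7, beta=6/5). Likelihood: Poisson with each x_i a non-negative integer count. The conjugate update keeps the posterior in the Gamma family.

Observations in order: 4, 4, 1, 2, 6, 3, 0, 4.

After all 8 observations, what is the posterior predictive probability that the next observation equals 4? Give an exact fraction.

5987109007845292963949121831969399504472387450757447680000/34237909689930061605938028859328552394278570685361798212603

obs 1: x=4 → posterior Gamma(11, 11/5)
obs 2: x=4 → posterior Gamma(15, 16/5)
obs 3: x=1 → posterior Gamma(16, 21/5)
obs 4: x=2 → posterior Gamma(18, 26/5)
obs 5: x=6 → posterior Gamma(24, 31/5)
obs 6: x=3 → posterior Gamma(27, 36/5)
obs 7: x=0 → posterior Gamma(27, 41/5)
obs 8: x=4 → posterior Gamma(31, 46/5)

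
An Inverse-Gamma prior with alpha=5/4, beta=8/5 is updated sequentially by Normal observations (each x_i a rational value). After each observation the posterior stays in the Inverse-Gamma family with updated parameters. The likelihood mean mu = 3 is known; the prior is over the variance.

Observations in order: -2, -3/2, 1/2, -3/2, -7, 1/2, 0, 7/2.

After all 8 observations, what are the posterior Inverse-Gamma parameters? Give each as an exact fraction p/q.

alpha=21/4, beta=3809/40

obs 1: x=-2 → posterior Inverse-Gamma(7/4, 141/10)
obs 2: x=-3/2 → posterior Inverse-Gamma(9/4, 969/40)
obs 3: x=1/2 → posterior Inverse-Gamma(11/4, 547/20)
obs 4: x=-3/2 → posterior Inverse-Gamma(13/4, 1499/40)
obs 5: x=-7 → posterior Inverse-Gamma(15/4, 3499/40)
obs 6: x=1/2 → posterior Inverse-Gamma(17/4, 453/5)
obs 7: x=0 → posterior Inverse-Gamma(19/4, 951/10)
obs 8: x=7/2 → posterior Inverse-Gamma(21/4, 3809/40)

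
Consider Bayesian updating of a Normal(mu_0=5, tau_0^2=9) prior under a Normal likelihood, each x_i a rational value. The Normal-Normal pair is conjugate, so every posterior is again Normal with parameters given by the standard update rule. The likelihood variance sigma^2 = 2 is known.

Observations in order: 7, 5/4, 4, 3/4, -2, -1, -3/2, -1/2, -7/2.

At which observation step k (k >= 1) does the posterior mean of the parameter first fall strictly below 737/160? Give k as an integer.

k = 2

obs 1: x=7 → posterior Normal(73/11, 18/11)
obs 2: x=5/4 → posterior Normal(337/80, 9/10)
obs 3: x=4 → posterior Normal(481/116, 18/29)
obs 4: x=3/4 → posterior Normal(127/38, 9/19)
obs 5: x=-2 → posterior Normal(109/47, 18/47)
obs 6: x=-1 → posterior Normal(25/14, 9/28)
obs 7: x=-3/2 → posterior Normal(173/130, 18/65)
obs 8: x=-1/2 → posterior Normal(41/37, 9/37)
obs 9: x=-7/2 → posterior Normal(101/166, 18/83)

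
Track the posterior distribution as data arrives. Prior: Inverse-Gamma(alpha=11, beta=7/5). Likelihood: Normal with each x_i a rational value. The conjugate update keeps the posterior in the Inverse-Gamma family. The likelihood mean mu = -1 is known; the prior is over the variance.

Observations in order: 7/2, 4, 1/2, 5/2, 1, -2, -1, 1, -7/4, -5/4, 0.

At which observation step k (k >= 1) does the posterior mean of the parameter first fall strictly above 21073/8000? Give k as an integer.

k = 5

obs 1: x=7/2 → posterior Inverse-Gamma(23/2, 461/40)
obs 2: x=4 → posterior Inverse-Gamma(12, 961/40)
obs 3: x=1/2 → posterior Inverse-Gamma(25/2, 503/20)
obs 4: x=5/2 → posterior Inverse-Gamma(13, 1251/40)
obs 5: x=1 → posterior Inverse-Gamma(27/2, 1331/40)
obs 6: x=-2 → posterior Inverse-Gamma(14, 1351/40)
obs 7: x=-1 → posterior Inverse-Gamma(29/2, 1351/40)
obs 8: x=1 → posterior Inverse-Gamma(15, 1431/40)
obs 9: x=-7/4 → posterior Inverse-Gamma(31/2, 5769/160)
obs 10: x=-5/4 → posterior Inverse-Gamma(16, 2887/80)
obs 11: x=0 → posterior Inverse-Gamma(33/2, 2927/80)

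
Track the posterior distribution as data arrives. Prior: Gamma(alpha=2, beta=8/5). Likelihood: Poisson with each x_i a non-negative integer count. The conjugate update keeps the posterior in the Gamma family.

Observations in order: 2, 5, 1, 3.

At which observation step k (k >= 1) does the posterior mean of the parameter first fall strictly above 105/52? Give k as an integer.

k = 2

obs 1: x=2 → posterior Gamma(4, 13/5)
obs 2: x=5 → posterior Gamma(9, 18/5)
obs 3: x=1 → posterior Gamma(10, 23/5)
obs 4: x=3 → posterior Gamma(13, 28/5)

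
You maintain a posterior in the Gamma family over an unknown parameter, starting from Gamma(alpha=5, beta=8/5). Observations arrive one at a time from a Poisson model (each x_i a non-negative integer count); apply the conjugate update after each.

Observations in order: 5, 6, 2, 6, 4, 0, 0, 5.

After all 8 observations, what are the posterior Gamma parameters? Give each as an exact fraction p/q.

obs 1: x=5 → posterior Gamma(10, 13/5)
obs 2: x=6 → posterior Gamma(16, 18/5)
obs 3: x=2 → posterior Gamma(18, 23/5)
obs 4: x=6 → posterior Gamma(24, 28/5)
obs 5: x=4 → posterior Gamma(28, 33/5)
obs 6: x=0 → posterior Gamma(28, 38/5)
obs 7: x=0 → posterior Gamma(28, 43/5)
obs 8: x=5 → posterior Gamma(33, 48/5)

alpha=33, beta=48/5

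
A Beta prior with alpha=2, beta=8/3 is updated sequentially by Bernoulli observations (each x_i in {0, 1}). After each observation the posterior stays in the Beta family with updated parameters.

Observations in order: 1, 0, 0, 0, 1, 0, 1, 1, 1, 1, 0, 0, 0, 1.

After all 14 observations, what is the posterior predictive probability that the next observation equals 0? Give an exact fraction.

29/56

obs 1: x=1 → posterior Beta(3, 8/3)
obs 2: x=0 → posterior Beta(3, 11/3)
obs 3: x=0 → posterior Beta(3, 14/3)
obs 4: x=0 → posterior Beta(3, 17/3)
obs 5: x=1 → posterior Beta(4, 17/3)
obs 6: x=0 → posterior Beta(4, 20/3)
obs 7: x=1 → posterior Beta(5, 20/3)
obs 8: x=1 → posterior Beta(6, 20/3)
obs 9: x=1 → posterior Beta(7, 20/3)
obs 10: x=1 → posterior Beta(8, 20/3)
obs 11: x=0 → posterior Beta(8, 23/3)
obs 12: x=0 → posterior Beta(8, 26/3)
obs 13: x=0 → posterior Beta(8, 29/3)
obs 14: x=1 → posterior Beta(9, 29/3)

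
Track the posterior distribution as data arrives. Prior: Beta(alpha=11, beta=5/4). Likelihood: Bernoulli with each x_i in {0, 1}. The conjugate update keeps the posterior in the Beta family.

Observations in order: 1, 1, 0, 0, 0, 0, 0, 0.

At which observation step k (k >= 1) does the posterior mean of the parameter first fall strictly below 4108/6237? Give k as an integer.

k = 8

obs 1: x=1 → posterior Beta(12, 5/4)
obs 2: x=1 → posterior Beta(13, 5/4)
obs 3: x=0 → posterior Beta(13, 9/4)
obs 4: x=0 → posterior Beta(13, 13/4)
obs 5: x=0 → posterior Beta(13, 17/4)
obs 6: x=0 → posterior Beta(13, 21/4)
obs 7: x=0 → posterior Beta(13, 25/4)
obs 8: x=0 → posterior Beta(13, 29/4)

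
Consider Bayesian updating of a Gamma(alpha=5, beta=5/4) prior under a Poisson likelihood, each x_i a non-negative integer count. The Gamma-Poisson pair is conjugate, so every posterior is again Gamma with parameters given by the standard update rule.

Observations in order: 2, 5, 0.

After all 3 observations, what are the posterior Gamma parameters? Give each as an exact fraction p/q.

alpha=12, beta=17/4

obs 1: x=2 → posterior Gamma(7, 9/4)
obs 2: x=5 → posterior Gamma(12, 13/4)
obs 3: x=0 → posterior Gamma(12, 17/4)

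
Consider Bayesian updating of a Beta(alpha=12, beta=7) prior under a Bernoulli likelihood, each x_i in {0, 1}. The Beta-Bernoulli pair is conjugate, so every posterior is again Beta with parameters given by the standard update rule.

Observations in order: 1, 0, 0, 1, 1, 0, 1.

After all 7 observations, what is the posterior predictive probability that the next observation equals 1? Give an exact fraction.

8/13

obs 1: x=1 → posterior Beta(13, 7)
obs 2: x=0 → posterior Beta(13, 8)
obs 3: x=0 → posterior Beta(13, 9)
obs 4: x=1 → posterior Beta(14, 9)
obs 5: x=1 → posterior Beta(15, 9)
obs 6: x=0 → posterior Beta(15, 10)
obs 7: x=1 → posterior Beta(16, 10)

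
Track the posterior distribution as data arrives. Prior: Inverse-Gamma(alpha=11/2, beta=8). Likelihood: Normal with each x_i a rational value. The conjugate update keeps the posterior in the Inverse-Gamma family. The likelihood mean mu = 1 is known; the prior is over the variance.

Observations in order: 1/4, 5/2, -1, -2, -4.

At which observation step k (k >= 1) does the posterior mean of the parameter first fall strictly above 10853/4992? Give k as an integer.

k = 4

obs 1: x=1/4 → posterior Inverse-Gamma(6, 265/32)
obs 2: x=5/2 → posterior Inverse-Gamma(13/2, 301/32)
obs 3: x=-1 → posterior Inverse-Gamma(7, 365/32)
obs 4: x=-2 → posterior Inverse-Gamma(15/2, 509/32)
obs 5: x=-4 → posterior Inverse-Gamma(8, 909/32)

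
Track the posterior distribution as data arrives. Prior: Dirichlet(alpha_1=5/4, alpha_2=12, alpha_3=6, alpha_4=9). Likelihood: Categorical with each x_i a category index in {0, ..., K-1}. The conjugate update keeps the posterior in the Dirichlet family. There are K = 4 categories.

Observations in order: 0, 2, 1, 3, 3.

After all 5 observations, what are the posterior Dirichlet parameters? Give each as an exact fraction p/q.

alpha_1=9/4, alpha_2=13, alpha_3=7, alpha_4=11

obs 1: x=0 → posterior Dirichlet(9/4, 12, 6, 9)
obs 2: x=2 → posterior Dirichlet(9/4, 12, 7, 9)
obs 3: x=1 → posterior Dirichlet(9/4, 13, 7, 9)
obs 4: x=3 → posterior Dirichlet(9/4, 13, 7, 10)
obs 5: x=3 → posterior Dirichlet(9/4, 13, 7, 11)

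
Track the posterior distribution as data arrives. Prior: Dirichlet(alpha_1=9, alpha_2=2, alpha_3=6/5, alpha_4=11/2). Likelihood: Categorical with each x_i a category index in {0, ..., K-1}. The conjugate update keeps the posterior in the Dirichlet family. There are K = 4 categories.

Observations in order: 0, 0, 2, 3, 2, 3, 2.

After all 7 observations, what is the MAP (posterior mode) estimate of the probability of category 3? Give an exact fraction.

65/207

obs 1: x=0 → posterior Dirichlet(10, 2, 6/5, 11/2)
obs 2: x=0 → posterior Dirichlet(11, 2, 6/5, 11/2)
obs 3: x=2 → posterior Dirichlet(11, 2, 11/5, 11/2)
obs 4: x=3 → posterior Dirichlet(11, 2, 11/5, 13/2)
obs 5: x=2 → posterior Dirichlet(11, 2, 16/5, 13/2)
obs 6: x=3 → posterior Dirichlet(11, 2, 16/5, 15/2)
obs 7: x=2 → posterior Dirichlet(11, 2, 21/5, 15/2)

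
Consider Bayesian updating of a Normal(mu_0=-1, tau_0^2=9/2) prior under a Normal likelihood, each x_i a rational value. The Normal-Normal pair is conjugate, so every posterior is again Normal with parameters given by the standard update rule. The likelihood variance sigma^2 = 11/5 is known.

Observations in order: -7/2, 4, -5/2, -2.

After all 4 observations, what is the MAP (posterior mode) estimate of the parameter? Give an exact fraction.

-1

obs 1: x=-7/2 → posterior Normal(-359/134, 99/67)
obs 2: x=4 → posterior Normal(1/224, 99/112)
obs 3: x=-5/2 → posterior Normal(-112/157, 99/157)
obs 4: x=-2 → posterior Normal(-1, 99/202)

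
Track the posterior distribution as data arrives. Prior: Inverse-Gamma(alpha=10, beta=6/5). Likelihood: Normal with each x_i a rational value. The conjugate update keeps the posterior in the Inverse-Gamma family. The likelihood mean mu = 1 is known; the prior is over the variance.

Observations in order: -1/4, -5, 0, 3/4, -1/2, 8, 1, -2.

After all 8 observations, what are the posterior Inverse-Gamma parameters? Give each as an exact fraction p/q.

obs 1: x=-1/4 → posterior Inverse-Gamma(21/2, 317/160)
obs 2: x=-5 → posterior Inverse-Gamma(11, 3197/160)
obs 3: x=0 → posterior Inverse-Gamma(23/2, 3277/160)
obs 4: x=3/4 → posterior Inverse-Gamma(12, 1641/80)
obs 5: x=-1/2 → posterior Inverse-Gamma(25/2, 1731/80)
obs 6: x=8 → posterior Inverse-Gamma(13, 3691/80)
obs 7: x=1 → posterior Inverse-Gamma(27/2, 3691/80)
obs 8: x=-2 → posterior Inverse-Gamma(14, 4051/80)

alpha=14, beta=4051/80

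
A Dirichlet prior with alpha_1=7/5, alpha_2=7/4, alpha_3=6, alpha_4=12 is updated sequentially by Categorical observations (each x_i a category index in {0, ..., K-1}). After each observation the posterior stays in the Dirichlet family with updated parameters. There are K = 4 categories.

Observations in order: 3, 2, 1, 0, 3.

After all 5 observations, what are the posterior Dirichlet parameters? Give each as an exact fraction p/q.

obs 1: x=3 → posterior Dirichlet(7/5, 7/4, 6, 13)
obs 2: x=2 → posterior Dirichlet(7/5, 7/4, 7, 13)
obs 3: x=1 → posterior Dirichlet(7/5, 11/4, 7, 13)
obs 4: x=0 → posterior Dirichlet(12/5, 11/4, 7, 13)
obs 5: x=3 → posterior Dirichlet(12/5, 11/4, 7, 14)

alpha_1=12/5, alpha_2=11/4, alpha_3=7, alpha_4=14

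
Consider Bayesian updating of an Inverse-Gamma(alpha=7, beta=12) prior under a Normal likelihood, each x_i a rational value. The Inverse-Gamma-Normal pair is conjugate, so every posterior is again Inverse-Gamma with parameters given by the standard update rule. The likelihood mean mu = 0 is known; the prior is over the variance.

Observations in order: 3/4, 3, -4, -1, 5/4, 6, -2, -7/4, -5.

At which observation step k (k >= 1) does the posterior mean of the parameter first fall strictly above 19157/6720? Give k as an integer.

obs 1: x=3/4 → posterior Inverse-Gamma(15/2, 393/32)
obs 2: x=3 → posterior Inverse-Gamma(8, 537/32)
obs 3: x=-4 → posterior Inverse-Gamma(17/2, 793/32)
obs 4: x=-1 → posterior Inverse-Gamma(9, 809/32)
obs 5: x=5/4 → posterior Inverse-Gamma(19/2, 417/16)
obs 6: x=6 → posterior Inverse-Gamma(10, 705/16)
obs 7: x=-2 → posterior Inverse-Gamma(21/2, 737/16)
obs 8: x=-7/4 → posterior Inverse-Gamma(11, 1523/32)
obs 9: x=-5 → posterior Inverse-Gamma(23/2, 1923/32)

k = 3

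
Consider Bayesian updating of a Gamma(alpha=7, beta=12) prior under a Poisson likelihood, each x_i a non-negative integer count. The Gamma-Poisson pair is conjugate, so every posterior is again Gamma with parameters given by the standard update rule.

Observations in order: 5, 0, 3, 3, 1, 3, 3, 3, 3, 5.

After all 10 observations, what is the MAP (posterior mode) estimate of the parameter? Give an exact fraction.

obs 1: x=5 → posterior Gamma(12, 13)
obs 2: x=0 → posterior Gamma(12, 14)
obs 3: x=3 → posterior Gamma(15, 15)
obs 4: x=3 → posterior Gamma(18, 16)
obs 5: x=1 → posterior Gamma(19, 17)
obs 6: x=3 → posterior Gamma(22, 18)
obs 7: x=3 → posterior Gamma(25, 19)
obs 8: x=3 → posterior Gamma(28, 20)
obs 9: x=3 → posterior Gamma(31, 21)
obs 10: x=5 → posterior Gamma(36, 22)

35/22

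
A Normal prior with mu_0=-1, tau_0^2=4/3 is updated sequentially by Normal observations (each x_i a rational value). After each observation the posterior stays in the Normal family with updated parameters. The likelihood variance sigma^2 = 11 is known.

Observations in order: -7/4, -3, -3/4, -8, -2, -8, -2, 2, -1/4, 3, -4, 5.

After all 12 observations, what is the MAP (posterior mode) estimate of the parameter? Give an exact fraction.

obs 1: x=-7/4 → posterior Normal(-40/37, 44/37)
obs 2: x=-3 → posterior Normal(-52/41, 44/41)
obs 3: x=-3/4 → posterior Normal(-11/9, 44/45)
obs 4: x=-8 → posterior Normal(-87/49, 44/49)
obs 5: x=-2 → posterior Normal(-95/53, 44/53)
obs 6: x=-8 → posterior Normal(-127/57, 44/57)
obs 7: x=-2 → posterior Normal(-135/61, 44/61)
obs 8: x=2 → posterior Normal(-127/65, 44/65)
obs 9: x=-1/4 → posterior Normal(-128/69, 44/69)
obs 10: x=3 → posterior Normal(-116/73, 44/73)
obs 11: x=-4 → posterior Normal(-12/7, 4/7)
obs 12: x=5 → posterior Normal(-112/81, 44/81)

-112/81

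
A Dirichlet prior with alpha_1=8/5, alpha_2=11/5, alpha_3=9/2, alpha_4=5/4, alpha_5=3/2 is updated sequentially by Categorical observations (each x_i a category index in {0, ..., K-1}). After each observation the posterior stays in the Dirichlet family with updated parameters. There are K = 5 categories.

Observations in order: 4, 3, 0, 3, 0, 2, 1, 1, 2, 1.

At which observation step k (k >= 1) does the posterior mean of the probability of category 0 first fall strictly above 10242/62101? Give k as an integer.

k = 3

obs 1: x=4 → posterior Dirichlet(8/5, 11/5, 9/2, 5/4, 5/2)
obs 2: x=3 → posterior Dirichlet(8/5, 11/5, 9/2, 9/4, 5/2)
obs 3: x=0 → posterior Dirichlet(13/5, 11/5, 9/2, 9/4, 5/2)
obs 4: x=3 → posterior Dirichlet(13/5, 11/5, 9/2, 13/4, 5/2)
obs 5: x=0 → posterior Dirichlet(18/5, 11/5, 9/2, 13/4, 5/2)
obs 6: x=2 → posterior Dirichlet(18/5, 11/5, 11/2, 13/4, 5/2)
obs 7: x=1 → posterior Dirichlet(18/5, 16/5, 11/2, 13/4, 5/2)
obs 8: x=1 → posterior Dirichlet(18/5, 21/5, 11/2, 13/4, 5/2)
obs 9: x=2 → posterior Dirichlet(18/5, 21/5, 13/2, 13/4, 5/2)
obs 10: x=1 → posterior Dirichlet(18/5, 26/5, 13/2, 13/4, 5/2)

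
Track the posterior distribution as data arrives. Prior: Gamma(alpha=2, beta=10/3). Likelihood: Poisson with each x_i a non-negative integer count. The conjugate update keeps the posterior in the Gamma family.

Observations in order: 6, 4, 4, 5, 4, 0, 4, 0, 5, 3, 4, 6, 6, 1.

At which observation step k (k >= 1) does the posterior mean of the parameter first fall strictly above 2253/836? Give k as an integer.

k = 4

obs 1: x=6 → posterior Gamma(8, 13/3)
obs 2: x=4 → posterior Gamma(12, 16/3)
obs 3: x=4 → posterior Gamma(16, 19/3)
obs 4: x=5 → posterior Gamma(21, 22/3)
obs 5: x=4 → posterior Gamma(25, 25/3)
obs 6: x=0 → posterior Gamma(25, 28/3)
obs 7: x=4 → posterior Gamma(29, 31/3)
obs 8: x=0 → posterior Gamma(29, 34/3)
obs 9: x=5 → posterior Gamma(34, 37/3)
obs 10: x=3 → posterior Gamma(37, 40/3)
obs 11: x=4 → posterior Gamma(41, 43/3)
obs 12: x=6 → posterior Gamma(47, 46/3)
obs 13: x=6 → posterior Gamma(53, 49/3)
obs 14: x=1 → posterior Gamma(54, 52/3)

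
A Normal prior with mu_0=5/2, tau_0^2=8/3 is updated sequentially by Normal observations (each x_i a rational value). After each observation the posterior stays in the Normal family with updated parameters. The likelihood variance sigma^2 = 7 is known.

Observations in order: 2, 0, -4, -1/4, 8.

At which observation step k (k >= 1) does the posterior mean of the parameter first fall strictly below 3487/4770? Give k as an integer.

obs 1: x=2 → posterior Normal(137/58, 56/29)
obs 2: x=0 → posterior Normal(137/74, 56/37)
obs 3: x=-4 → posterior Normal(73/90, 56/45)
obs 4: x=-1/4 → posterior Normal(69/106, 56/53)
obs 5: x=8 → posterior Normal(197/122, 56/61)

k = 4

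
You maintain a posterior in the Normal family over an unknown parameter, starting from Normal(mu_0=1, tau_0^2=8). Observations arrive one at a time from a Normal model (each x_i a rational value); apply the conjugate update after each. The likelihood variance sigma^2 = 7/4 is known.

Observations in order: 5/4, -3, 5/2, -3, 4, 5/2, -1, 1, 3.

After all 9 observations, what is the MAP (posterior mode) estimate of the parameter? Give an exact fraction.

239/295

obs 1: x=5/4 → posterior Normal(47/39, 56/39)
obs 2: x=-3 → posterior Normal(-49/71, 56/71)
obs 3: x=5/2 → posterior Normal(31/103, 56/103)
obs 4: x=-3 → posterior Normal(-13/27, 56/135)
obs 5: x=4 → posterior Normal(63/167, 56/167)
obs 6: x=5/2 → posterior Normal(143/199, 56/199)
obs 7: x=-1 → posterior Normal(37/77, 8/33)
obs 8: x=1 → posterior Normal(143/263, 56/263)
obs 9: x=3 → posterior Normal(239/295, 56/295)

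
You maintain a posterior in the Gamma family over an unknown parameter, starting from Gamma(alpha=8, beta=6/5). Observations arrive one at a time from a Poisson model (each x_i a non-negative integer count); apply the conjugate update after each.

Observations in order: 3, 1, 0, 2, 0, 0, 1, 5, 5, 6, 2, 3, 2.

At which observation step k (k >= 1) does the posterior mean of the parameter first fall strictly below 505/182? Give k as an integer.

obs 1: x=3 → posterior Gamma(11, 11/5)
obs 2: x=1 → posterior Gamma(12, 16/5)
obs 3: x=0 → posterior Gamma(12, 21/5)
obs 4: x=2 → posterior Gamma(14, 26/5)
obs 5: x=0 → posterior Gamma(14, 31/5)
obs 6: x=0 → posterior Gamma(14, 36/5)
obs 7: x=1 → posterior Gamma(15, 41/5)
obs 8: x=5 → posterior Gamma(20, 46/5)
obs 9: x=5 → posterior Gamma(25, 51/5)
obs 10: x=6 → posterior Gamma(31, 56/5)
obs 11: x=2 → posterior Gamma(33, 61/5)
obs 12: x=3 → posterior Gamma(36, 66/5)
obs 13: x=2 → posterior Gamma(38, 71/5)

k = 4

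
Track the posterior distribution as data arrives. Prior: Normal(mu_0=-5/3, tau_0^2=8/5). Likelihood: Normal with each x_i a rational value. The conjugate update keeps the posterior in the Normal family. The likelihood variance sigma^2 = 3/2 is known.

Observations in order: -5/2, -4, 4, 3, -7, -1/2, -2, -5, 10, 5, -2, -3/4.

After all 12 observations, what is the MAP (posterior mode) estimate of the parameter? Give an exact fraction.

obs 1: x=-5/2 → posterior Normal(-65/31, 24/31)
obs 2: x=-4 → posterior Normal(-129/47, 24/47)
obs 3: x=4 → posterior Normal(-65/63, 8/21)
obs 4: x=3 → posterior Normal(-17/79, 24/79)
obs 5: x=-7 → posterior Normal(-129/95, 24/95)
obs 6: x=-1/2 → posterior Normal(-137/111, 8/37)
obs 7: x=-2 → posterior Normal(-169/127, 24/127)
obs 8: x=-5 → posterior Normal(-249/143, 24/143)
obs 9: x=10 → posterior Normal(-89/159, 8/53)
obs 10: x=5 → posterior Normal(-9/175, 24/175)
obs 11: x=-2 → posterior Normal(-41/191, 24/191)
obs 12: x=-3/4 → posterior Normal(-53/207, 8/69)

-53/207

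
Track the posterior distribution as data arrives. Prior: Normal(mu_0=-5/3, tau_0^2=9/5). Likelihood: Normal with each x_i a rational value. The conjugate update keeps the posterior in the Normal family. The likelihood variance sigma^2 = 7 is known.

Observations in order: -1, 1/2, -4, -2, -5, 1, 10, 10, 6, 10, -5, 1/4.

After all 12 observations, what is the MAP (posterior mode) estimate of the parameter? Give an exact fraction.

obs 1: x=-1 → posterior Normal(-101/66, 63/44)
obs 2: x=1/2 → posterior Normal(-377/318, 63/53)
obs 3: x=-4 → posterior Normal(-593/372, 63/62)
obs 4: x=-2 → posterior Normal(-701/426, 63/71)
obs 5: x=-5 → posterior Normal(-971/480, 63/80)
obs 6: x=1 → posterior Normal(-917/534, 63/89)
obs 7: x=10 → posterior Normal(-377/588, 9/14)
obs 8: x=10 → posterior Normal(163/642, 63/107)
obs 9: x=6 → posterior Normal(487/696, 63/116)
obs 10: x=10 → posterior Normal(1027/750, 63/125)
obs 11: x=-5 → posterior Normal(757/804, 63/134)
obs 12: x=1/4 → posterior Normal(1541/1716, 63/143)

1541/1716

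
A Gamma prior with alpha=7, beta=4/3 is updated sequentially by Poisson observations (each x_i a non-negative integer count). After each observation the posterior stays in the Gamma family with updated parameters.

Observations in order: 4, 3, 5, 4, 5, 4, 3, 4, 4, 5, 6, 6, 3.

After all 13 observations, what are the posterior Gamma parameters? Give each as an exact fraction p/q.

alpha=63, beta=43/3

obs 1: x=4 → posterior Gamma(11, 7/3)
obs 2: x=3 → posterior Gamma(14, 10/3)
obs 3: x=5 → posterior Gamma(19, 13/3)
obs 4: x=4 → posterior Gamma(23, 16/3)
obs 5: x=5 → posterior Gamma(28, 19/3)
obs 6: x=4 → posterior Gamma(32, 22/3)
obs 7: x=3 → posterior Gamma(35, 25/3)
obs 8: x=4 → posterior Gamma(39, 28/3)
obs 9: x=4 → posterior Gamma(43, 31/3)
obs 10: x=5 → posterior Gamma(48, 34/3)
obs 11: x=6 → posterior Gamma(54, 37/3)
obs 12: x=6 → posterior Gamma(60, 40/3)
obs 13: x=3 → posterior Gamma(63, 43/3)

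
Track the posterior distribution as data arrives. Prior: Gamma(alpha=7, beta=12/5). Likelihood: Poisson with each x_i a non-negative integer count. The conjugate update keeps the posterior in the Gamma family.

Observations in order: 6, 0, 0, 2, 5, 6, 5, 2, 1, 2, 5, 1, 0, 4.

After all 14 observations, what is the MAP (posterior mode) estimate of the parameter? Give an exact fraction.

obs 1: x=6 → posterior Gamma(13, 17/5)
obs 2: x=0 → posterior Gamma(13, 22/5)
obs 3: x=0 → posterior Gamma(13, 27/5)
obs 4: x=2 → posterior Gamma(15, 32/5)
obs 5: x=5 → posterior Gamma(20, 37/5)
obs 6: x=6 → posterior Gamma(26, 42/5)
obs 7: x=5 → posterior Gamma(31, 47/5)
obs 8: x=2 → posterior Gamma(33, 52/5)
obs 9: x=1 → posterior Gamma(34, 57/5)
obs 10: x=2 → posterior Gamma(36, 62/5)
obs 11: x=5 → posterior Gamma(41, 67/5)
obs 12: x=1 → posterior Gamma(42, 72/5)
obs 13: x=0 → posterior Gamma(42, 77/5)
obs 14: x=4 → posterior Gamma(46, 82/5)

225/82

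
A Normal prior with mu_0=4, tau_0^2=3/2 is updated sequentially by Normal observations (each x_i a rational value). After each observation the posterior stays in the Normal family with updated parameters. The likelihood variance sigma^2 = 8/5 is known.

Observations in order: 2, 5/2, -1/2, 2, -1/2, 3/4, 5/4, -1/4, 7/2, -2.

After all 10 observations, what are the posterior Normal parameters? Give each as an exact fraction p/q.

mu_0=781/664, tau_0^2=12/83

obs 1: x=2 → posterior Normal(94/31, 24/31)
obs 2: x=5/2 → posterior Normal(263/92, 12/23)
obs 3: x=-1/2 → posterior Normal(124/61, 24/61)
obs 4: x=2 → posterior Normal(77/38, 6/19)
obs 5: x=-1/2 → posterior Normal(293/182, 24/91)
obs 6: x=3/4 → posterior Normal(631/424, 12/53)
obs 7: x=5/4 → posterior Normal(353/242, 24/121)
obs 8: x=-1/4 → posterior Normal(691/544, 3/17)
obs 9: x=7/2 → posterior Normal(901/604, 24/151)
obs 10: x=-2 → posterior Normal(781/664, 12/83)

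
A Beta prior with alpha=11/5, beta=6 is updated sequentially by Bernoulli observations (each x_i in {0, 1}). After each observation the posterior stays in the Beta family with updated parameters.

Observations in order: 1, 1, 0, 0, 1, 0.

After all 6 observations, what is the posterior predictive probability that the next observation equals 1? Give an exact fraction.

obs 1: x=1 → posterior Beta(16/5, 6)
obs 2: x=1 → posterior Beta(21/5, 6)
obs 3: x=0 → posterior Beta(21/5, 7)
obs 4: x=0 → posterior Beta(21/5, 8)
obs 5: x=1 → posterior Beta(26/5, 8)
obs 6: x=0 → posterior Beta(26/5, 9)

26/71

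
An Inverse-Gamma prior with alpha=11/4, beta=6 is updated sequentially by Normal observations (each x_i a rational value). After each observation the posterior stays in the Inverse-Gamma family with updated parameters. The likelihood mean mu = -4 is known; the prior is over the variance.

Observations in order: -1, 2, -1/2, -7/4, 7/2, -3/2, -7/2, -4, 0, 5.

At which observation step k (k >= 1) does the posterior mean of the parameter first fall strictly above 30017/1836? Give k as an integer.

k = 10

obs 1: x=-1 → posterior Inverse-Gamma(13/4, 21/2)
obs 2: x=2 → posterior Inverse-Gamma(15/4, 57/2)
obs 3: x=-1/2 → posterior Inverse-Gamma(17/4, 277/8)
obs 4: x=-7/4 → posterior Inverse-Gamma(19/4, 1189/32)
obs 5: x=7/2 → posterior Inverse-Gamma(21/4, 2089/32)
obs 6: x=-3/2 → posterior Inverse-Gamma(23/4, 2189/32)
obs 7: x=-7/2 → posterior Inverse-Gamma(25/4, 2193/32)
obs 8: x=-4 → posterior Inverse-Gamma(27/4, 2193/32)
obs 9: x=0 → posterior Inverse-Gamma(29/4, 2449/32)
obs 10: x=5 → posterior Inverse-Gamma(31/4, 3745/32)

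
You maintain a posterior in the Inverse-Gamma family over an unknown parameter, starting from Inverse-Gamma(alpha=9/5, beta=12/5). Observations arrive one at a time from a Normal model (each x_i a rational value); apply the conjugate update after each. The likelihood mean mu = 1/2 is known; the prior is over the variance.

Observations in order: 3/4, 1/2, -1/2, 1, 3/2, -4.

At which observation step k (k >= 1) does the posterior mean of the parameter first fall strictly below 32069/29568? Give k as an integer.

k = 5

obs 1: x=3/4 → posterior Inverse-Gamma(23/10, 389/160)
obs 2: x=1/2 → posterior Inverse-Gamma(14/5, 389/160)
obs 3: x=-1/2 → posterior Inverse-Gamma(33/10, 469/160)
obs 4: x=1 → posterior Inverse-Gamma(19/5, 489/160)
obs 5: x=3/2 → posterior Inverse-Gamma(43/10, 569/160)
obs 6: x=-4 → posterior Inverse-Gamma(24/5, 2189/160)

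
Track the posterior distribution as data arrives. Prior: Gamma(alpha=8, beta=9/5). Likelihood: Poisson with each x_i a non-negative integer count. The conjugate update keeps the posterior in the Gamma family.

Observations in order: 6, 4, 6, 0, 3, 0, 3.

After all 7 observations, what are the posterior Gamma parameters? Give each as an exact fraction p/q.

alpha=30, beta=44/5

obs 1: x=6 → posterior Gamma(14, 14/5)
obs 2: x=4 → posterior Gamma(18, 19/5)
obs 3: x=6 → posterior Gamma(24, 24/5)
obs 4: x=0 → posterior Gamma(24, 29/5)
obs 5: x=3 → posterior Gamma(27, 34/5)
obs 6: x=0 → posterior Gamma(27, 39/5)
obs 7: x=3 → posterior Gamma(30, 44/5)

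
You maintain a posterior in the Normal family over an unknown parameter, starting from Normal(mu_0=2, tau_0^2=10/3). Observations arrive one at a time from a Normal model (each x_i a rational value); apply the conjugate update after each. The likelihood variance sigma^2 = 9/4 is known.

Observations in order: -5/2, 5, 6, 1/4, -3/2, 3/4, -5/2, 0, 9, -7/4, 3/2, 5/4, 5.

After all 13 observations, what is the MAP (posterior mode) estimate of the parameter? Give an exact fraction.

874/547

obs 1: x=-5/2 → posterior Normal(-46/67, 90/67)
obs 2: x=5 → posterior Normal(154/107, 90/107)
obs 3: x=6 → posterior Normal(394/147, 30/49)
obs 4: x=1/4 → posterior Normal(404/187, 90/187)
obs 5: x=-3/2 → posterior Normal(344/227, 90/227)
obs 6: x=3/4 → posterior Normal(374/267, 30/89)
obs 7: x=-5/2 → posterior Normal(274/307, 90/307)
obs 8: x=0 → posterior Normal(274/347, 90/347)
obs 9: x=9 → posterior Normal(634/387, 10/43)
obs 10: x=-7/4 → posterior Normal(564/427, 90/427)
obs 11: x=3/2 → posterior Normal(624/467, 90/467)
obs 12: x=5/4 → posterior Normal(674/507, 30/169)
obs 13: x=5 → posterior Normal(874/547, 90/547)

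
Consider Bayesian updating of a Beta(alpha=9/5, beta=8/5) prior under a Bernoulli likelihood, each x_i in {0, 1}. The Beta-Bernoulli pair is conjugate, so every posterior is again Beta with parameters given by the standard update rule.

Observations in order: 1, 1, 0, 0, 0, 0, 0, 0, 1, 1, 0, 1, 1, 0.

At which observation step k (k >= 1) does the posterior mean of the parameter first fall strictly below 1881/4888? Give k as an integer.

k = 7

obs 1: x=1 → posterior Beta(14/5, 8/5)
obs 2: x=1 → posterior Beta(19/5, 8/5)
obs 3: x=0 → posterior Beta(19/5, 13/5)
obs 4: x=0 → posterior Beta(19/5, 18/5)
obs 5: x=0 → posterior Beta(19/5, 23/5)
obs 6: x=0 → posterior Beta(19/5, 28/5)
obs 7: x=0 → posterior Beta(19/5, 33/5)
obs 8: x=0 → posterior Beta(19/5, 38/5)
obs 9: x=1 → posterior Beta(24/5, 38/5)
obs 10: x=1 → posterior Beta(29/5, 38/5)
obs 11: x=0 → posterior Beta(29/5, 43/5)
obs 12: x=1 → posterior Beta(34/5, 43/5)
obs 13: x=1 → posterior Beta(39/5, 43/5)
obs 14: x=0 → posterior Beta(39/5, 48/5)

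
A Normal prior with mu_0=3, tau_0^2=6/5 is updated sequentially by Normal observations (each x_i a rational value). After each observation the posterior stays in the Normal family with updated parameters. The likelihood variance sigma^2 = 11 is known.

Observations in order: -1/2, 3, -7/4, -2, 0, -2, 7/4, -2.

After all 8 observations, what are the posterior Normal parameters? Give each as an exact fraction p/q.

mu_0=144/103, tau_0^2=66/103

obs 1: x=-1/2 → posterior Normal(162/61, 66/61)
obs 2: x=3 → posterior Normal(180/67, 66/67)
obs 3: x=-7/4 → posterior Normal(339/146, 66/73)
obs 4: x=-2 → posterior Normal(315/158, 66/79)
obs 5: x=0 → posterior Normal(63/34, 66/85)
obs 6: x=-2 → posterior Normal(291/182, 66/91)
obs 7: x=7/4 → posterior Normal(156/97, 66/97)
obs 8: x=-2 → posterior Normal(144/103, 66/103)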